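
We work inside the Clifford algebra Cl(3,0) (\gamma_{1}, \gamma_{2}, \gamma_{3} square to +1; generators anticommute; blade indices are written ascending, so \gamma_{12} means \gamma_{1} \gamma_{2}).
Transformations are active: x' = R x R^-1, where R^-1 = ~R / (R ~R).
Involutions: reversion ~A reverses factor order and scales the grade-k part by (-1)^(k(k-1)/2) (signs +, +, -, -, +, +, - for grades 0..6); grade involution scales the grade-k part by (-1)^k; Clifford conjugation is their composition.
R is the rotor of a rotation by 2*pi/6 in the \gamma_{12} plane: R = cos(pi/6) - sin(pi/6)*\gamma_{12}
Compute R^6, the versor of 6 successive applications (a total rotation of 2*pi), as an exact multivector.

The rotor phase is half the rotation angle and phases add under composition, so 6 steps in the \gamma_{12} plane accumulate phase 6*(pi/6) = \pi: R^6 = cos(\pi) - sin(\pi)*\gamma_{12}.
cos(\pi) = -1 and sin(\pi) = 0, so R^6 = -1. The total rotation 2*pi is 1 full turn, so every vector returns to itself, yet the rotor is -1, on the OTHER sheet of the double cover (an odd number of 2*pi turns).
Answer: -1


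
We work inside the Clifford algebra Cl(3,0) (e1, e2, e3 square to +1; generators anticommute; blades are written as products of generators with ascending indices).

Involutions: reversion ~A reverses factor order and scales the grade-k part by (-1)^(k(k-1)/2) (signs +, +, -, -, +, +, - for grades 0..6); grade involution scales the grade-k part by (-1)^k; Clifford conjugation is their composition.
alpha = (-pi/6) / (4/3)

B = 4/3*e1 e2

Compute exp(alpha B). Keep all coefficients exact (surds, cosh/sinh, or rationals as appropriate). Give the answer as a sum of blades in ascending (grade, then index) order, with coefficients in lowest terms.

B^2 = (4/3)^2*(e1 e2)^2 = 16/9*(-1) = -16/9 (a basis 2-blade squares to minus the product of its generators' squares).
B^2 = -16/9 — the series telescopes trigonometrically here: l = 4/3, alpha*l = -pi/6, so exp(alpha B) = cos(-pi/6) + (sin(-pi/6)/(4/3))*B = sqrt(3)/2 + (-3/8)*B.
Answer: sqrt(3)/2 - 1/2*e1 e2


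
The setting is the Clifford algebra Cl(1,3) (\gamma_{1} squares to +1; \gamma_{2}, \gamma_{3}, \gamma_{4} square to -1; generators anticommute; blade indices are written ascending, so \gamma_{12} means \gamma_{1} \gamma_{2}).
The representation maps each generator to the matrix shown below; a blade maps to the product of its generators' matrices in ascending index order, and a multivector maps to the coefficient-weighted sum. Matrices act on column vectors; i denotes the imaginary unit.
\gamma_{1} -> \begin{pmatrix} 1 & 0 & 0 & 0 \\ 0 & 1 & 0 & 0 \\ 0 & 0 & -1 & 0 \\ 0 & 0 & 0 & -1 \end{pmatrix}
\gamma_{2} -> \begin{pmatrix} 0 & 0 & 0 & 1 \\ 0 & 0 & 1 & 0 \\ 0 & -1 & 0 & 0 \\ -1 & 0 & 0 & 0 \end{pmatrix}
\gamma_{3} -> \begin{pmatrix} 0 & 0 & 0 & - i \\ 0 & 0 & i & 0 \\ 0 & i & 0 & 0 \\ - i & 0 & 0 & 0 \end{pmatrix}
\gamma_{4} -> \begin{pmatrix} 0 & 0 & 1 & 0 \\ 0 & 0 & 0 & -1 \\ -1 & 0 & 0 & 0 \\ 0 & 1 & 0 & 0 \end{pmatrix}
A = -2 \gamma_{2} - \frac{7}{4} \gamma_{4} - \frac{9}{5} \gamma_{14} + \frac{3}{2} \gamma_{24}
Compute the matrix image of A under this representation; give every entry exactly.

Bivector images (products of the table entries): rho(\gamma_{14}) = rho(\gamma_{1})rho(\gamma_{4}) = \begin{pmatrix} 0 & 0 & 1 & 0 \\ 0 & 0 & 0 & -1 \\ 1 & 0 & 0 & 0 \\ 0 & -1 & 0 & 0 \end{pmatrix}; rho(\gamma_{24}) = rho(\gamma_{2})rho(\gamma_{4}) = \begin{pmatrix} 0 & 1 & 0 & 0 \\ -1 & 0 & 0 & 0 \\ 0 & 0 & 0 & 1 \\ 0 & 0 & -1 & 0 \end{pmatrix}.
M = (-2)*rho(\gamma_{2}) + (-\frac{7}{4})*rho(\gamma_{4}) + (-\frac{9}{5})*rho(\gamma_{14}) + (\frac{3}{2})*rho(\gamma_{24}), summed entrywise:
Answer: \begin{pmatrix} 0 & \frac{3}{2} & - \frac{71}{20} & -2 \\ - \frac{3}{2} & 0 & -2 & \frac{71}{20} \\ - \frac{1}{20} & 2 & 0 & \frac{3}{2} \\ 2 & \frac{1}{20} & - \frac{3}{2} & 0 \end{pmatrix}


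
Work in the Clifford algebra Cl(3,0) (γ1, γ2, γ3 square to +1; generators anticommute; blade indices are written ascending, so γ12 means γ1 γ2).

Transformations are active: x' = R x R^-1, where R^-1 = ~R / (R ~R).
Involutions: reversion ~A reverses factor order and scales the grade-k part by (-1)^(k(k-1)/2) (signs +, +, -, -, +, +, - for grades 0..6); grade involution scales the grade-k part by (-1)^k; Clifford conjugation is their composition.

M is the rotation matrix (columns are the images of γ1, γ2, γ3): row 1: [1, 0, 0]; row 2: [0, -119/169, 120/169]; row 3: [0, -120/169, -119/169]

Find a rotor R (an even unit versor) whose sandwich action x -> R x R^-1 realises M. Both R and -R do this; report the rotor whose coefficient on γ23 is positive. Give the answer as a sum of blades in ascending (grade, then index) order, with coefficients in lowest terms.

Method: write R = a + b12*γ12 + b13*γ13 + b23*γ23 with a^2 + b12^2 + b13^2 + b23^2 = 1 (so R^-1 = ~R). Expanding the columns R e_j ~R gives tr M = 4a^2 - 1 and, from the antisymmetric part, M21 - M12 = -4a*b12, M13 - M31 = 4a*b13, M32 - M23 = -4a*b23.
Here tr M = -69/169, so a^2 = (1 + tr M)/4 = 25/169 and a = ±5/13. Taking a = 5/13: M21 - M12 = 0, M13 - M31 = 0, M32 - M23 = -240/169, giving b12 = 0, b13 = 0, b23 = 12/13, i.e. R = 5/13 + 12/13*γ23.
Its γ23 coefficient is already positive.
Answer: 5/13 + 12/13*γ23. Recall the cover is two-to-one: with M of trace -69/169, both preimages act alike, and the stated γ23 sign chooses the sheet.


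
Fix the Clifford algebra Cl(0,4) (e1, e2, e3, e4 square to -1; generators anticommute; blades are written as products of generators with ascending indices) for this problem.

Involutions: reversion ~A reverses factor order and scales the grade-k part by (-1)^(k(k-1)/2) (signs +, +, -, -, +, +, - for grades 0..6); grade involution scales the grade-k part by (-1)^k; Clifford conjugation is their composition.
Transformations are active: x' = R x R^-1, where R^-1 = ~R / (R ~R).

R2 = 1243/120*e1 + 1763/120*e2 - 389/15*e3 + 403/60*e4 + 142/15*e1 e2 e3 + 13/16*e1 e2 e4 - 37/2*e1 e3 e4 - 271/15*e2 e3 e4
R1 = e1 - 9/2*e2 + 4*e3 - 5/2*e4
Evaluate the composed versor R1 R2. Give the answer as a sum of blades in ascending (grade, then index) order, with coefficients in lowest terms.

Distribute over the terms of R1 (each basis-blade product reordered to ascending indices, repeated generators contracted through their squares):
(e1) R2 = -1243/120 + 1763/120*e1 e2 - 389/15*e1 e3 + 403/60*e1 e4 - 142/15*e2 e3 - 13/16*e2 e4 + 37/2*e3 e4 - 271/15*e1 e2 e3 e4
(-9/2*e2) R2 = 5289/80 + 3729/80*e1 e2 - 213/5*e1 e3 - 117/32*e1 e4 + 1167/10*e2 e3 - 1209/40*e2 e4 - 813/10*e3 e4 - 333/4*e1 e2 e3 e4
(4*e3) R2 = 1556/15 - 568/15*e1 e2 - 1243/30*e1 e3 - 74*e1 e4 - 1763/30*e2 e3 - 1084/15*e2 e4 + 403/15*e3 e4 + 13/4*e1 e2 e3 e4
(-5/2*e4) R2 = 403/24 + 65/32*e1 e2 - 185/4*e1 e3 + 1243/48*e1 e4 - 271/6*e2 e3 + 1763/48*e2 e4 - 389/6*e3 e4 + 71/3*e1 e2 e3 e4
Summing the partial products and collecting blades:
Answer: 42307/240 + 815/32*e1 e2 - 9373/60*e1 e3 - 7207/160*e1 e4 + 33/10*e2 e3 - 2663/40*e2 e4 - 3023/30*e3 e4 - 372/5*e1 e2 e3 e4


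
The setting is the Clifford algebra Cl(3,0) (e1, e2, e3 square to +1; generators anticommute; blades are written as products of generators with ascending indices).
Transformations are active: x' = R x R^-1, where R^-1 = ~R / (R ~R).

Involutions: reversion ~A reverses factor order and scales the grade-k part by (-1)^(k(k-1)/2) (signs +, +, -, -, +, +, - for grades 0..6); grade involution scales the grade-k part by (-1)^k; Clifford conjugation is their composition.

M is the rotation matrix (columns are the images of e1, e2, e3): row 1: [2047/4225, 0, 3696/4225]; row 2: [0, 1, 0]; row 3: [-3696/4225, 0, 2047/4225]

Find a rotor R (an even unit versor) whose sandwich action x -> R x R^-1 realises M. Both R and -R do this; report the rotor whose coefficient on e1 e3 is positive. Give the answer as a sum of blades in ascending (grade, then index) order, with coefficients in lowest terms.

Method: write R = a + b12*e1 e2 + b13*e1 e3 + b23*e2 e3 with a^2 + b12^2 + b13^2 + b23^2 = 1 (so R^-1 = ~R). Expanding the columns R e_j ~R gives tr M = 4a^2 - 1 and, from the antisymmetric part, M21 - M12 = -4a*b12, M13 - M31 = 4a*b13, M32 - M23 = -4a*b23.
Here tr M = 8319/4225, so a^2 = (1 + tr M)/4 = 3136/4225 and a = ±56/65. Taking a = 56/65: M21 - M12 = 0, M13 - M31 = 7392/4225, M32 - M23 = 0, giving b12 = 0, b13 = 33/65, b23 = 0, i.e. R = 56/65 + 33/65*e1 e3.
Its e1 e3 coefficient is already positive.
Answer: 56/65 + 33/65*e1 e3. Why the constraint matters: R and -R act identically through the sandwich — M has trace 8319/4225 either way — so only the sign condition on e1 e3 picks one of the two preimages.


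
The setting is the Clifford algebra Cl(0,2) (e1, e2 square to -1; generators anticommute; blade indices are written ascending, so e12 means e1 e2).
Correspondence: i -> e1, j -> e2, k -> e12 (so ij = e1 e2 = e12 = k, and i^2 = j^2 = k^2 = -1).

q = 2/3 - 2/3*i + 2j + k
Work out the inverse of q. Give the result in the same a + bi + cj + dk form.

In blades: q = 2/3 - 2/3*e1 + 2*e2 + e12.
With qbar = 2/3 + 2/3*e1 - 2*e2 - e12 (scalar fixed, mapped units negated), q qbar = 53/9 (the sum of squared coefficients), so q^-1 = qbar / (53/9) = 6/53 + 6/53*e1 - 18/53*e2 - 9/53*e12; translating back:
Answer: 6/53 + 6/53*i - 18/53*j - 9/53*k


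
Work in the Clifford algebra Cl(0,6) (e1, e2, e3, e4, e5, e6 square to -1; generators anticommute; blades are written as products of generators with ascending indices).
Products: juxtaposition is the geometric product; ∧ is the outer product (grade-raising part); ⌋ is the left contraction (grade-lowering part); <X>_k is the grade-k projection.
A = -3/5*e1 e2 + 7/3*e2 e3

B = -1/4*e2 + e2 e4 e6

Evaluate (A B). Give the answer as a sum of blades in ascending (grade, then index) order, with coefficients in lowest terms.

step 1: -3/20*e1 - 7/12*e3 + 3/5*e1 e4 e6 + 7/3*e3 e4 e6
Answer: -3/20*e1 - 7/12*e3 + 3/5*e1 e4 e6 + 7/3*e3 e4 e6


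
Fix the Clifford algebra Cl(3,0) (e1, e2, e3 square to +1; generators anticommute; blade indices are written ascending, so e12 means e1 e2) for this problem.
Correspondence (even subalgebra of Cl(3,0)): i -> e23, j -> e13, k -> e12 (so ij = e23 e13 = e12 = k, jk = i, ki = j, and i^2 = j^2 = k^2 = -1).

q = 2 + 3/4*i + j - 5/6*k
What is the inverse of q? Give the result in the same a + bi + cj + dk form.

In blades: q = 2 - 5/6*e12 + e13 + 3/4*e23.
With qbar = 2 + 5/6*e12 - e13 - 3/4*e23 (scalar fixed, mapped units negated), q qbar = 901/144 (the sum of squared coefficients), so q^-1 = qbar / (901/144) = 288/901 + 120/901*e12 - 144/901*e13 - 108/901*e23; translating back:
Answer: 288/901 - 108/901*i - 144/901*j + 120/901*k


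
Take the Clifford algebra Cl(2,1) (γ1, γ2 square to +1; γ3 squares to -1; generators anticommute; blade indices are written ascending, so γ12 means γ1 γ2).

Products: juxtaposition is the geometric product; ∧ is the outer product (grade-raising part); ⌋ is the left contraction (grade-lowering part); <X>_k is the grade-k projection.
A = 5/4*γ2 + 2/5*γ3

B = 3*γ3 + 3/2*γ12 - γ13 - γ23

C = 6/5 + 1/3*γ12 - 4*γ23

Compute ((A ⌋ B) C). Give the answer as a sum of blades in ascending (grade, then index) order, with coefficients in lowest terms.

step 1: -6/5 - 91/40*γ1 - 2/5*γ2 - 5/4*γ3
step 2: -36/25 - 779/300*γ1 + 2257/600*γ2 + 1/10*γ3 - 2/5*γ12 + 24/5*γ23 + 521/60*γ123
Answer: -36/25 - 779/300*γ1 + 2257/600*γ2 + 1/10*γ3 - 2/5*γ12 + 24/5*γ23 + 521/60*γ123


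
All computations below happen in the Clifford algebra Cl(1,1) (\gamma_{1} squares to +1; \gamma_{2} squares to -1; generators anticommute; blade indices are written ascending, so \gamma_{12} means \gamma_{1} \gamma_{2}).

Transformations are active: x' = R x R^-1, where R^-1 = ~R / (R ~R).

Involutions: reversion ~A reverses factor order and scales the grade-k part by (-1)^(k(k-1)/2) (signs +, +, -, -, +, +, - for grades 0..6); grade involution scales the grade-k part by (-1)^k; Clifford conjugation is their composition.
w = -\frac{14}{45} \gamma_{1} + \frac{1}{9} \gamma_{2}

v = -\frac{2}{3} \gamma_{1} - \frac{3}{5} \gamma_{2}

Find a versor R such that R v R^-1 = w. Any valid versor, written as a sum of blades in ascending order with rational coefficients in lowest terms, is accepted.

Since q(v) = q(w) = \frac{19}{225}, the sum R = v + w = -\frac{44}{45} \gamma_{1} - \frac{22}{45} \gamma_{2} does the job whenever invertible.
Answer: -\frac{44}{45} \gamma_{1} - \frac{22}{45} \gamma_{2}


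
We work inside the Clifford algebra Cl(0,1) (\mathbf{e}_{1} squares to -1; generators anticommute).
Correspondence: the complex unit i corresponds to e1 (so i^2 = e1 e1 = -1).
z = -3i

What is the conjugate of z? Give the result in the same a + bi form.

In blades: z = -3 e_{1}.
Conjugation here is Clifford conjugation: the scalar is fixed and the grade-1 and grade-2 blades all flip sign, giving 3 e_{1}; translating back:
Answer: 3i


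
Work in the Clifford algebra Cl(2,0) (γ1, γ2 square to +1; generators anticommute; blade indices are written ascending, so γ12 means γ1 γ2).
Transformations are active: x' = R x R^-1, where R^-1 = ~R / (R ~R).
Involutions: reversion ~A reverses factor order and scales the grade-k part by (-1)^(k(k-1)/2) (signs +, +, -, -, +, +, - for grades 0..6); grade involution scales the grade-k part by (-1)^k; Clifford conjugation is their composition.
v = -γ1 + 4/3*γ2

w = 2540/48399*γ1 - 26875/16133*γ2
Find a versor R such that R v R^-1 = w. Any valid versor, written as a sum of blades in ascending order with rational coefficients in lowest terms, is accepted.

Sketch: the shared square 25/9 makes R = v + w = -45859/48399*γ1 - 16093/48399*γ2 the natural versor; its sandwich fixes that direction, negates (v - w)/2, and sends v to w.
Answer: -45859/48399*γ1 - 16093/48399*γ2


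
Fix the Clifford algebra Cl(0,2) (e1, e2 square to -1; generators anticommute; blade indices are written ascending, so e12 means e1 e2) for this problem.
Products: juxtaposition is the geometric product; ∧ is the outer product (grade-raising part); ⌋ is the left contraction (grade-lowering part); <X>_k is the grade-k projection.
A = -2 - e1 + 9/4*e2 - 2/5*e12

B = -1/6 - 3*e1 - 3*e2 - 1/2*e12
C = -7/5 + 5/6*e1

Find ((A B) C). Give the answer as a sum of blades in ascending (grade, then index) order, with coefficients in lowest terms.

step 1: 233/60 + 461/120*e1 + 253/40*e2 + 649/60*e12
step 2: -31097/3600 - 482/225*e1 + 143/900*e2 - 24497/1200*e12
Answer: -31097/3600 - 482/225*e1 + 143/900*e2 - 24497/1200*e12


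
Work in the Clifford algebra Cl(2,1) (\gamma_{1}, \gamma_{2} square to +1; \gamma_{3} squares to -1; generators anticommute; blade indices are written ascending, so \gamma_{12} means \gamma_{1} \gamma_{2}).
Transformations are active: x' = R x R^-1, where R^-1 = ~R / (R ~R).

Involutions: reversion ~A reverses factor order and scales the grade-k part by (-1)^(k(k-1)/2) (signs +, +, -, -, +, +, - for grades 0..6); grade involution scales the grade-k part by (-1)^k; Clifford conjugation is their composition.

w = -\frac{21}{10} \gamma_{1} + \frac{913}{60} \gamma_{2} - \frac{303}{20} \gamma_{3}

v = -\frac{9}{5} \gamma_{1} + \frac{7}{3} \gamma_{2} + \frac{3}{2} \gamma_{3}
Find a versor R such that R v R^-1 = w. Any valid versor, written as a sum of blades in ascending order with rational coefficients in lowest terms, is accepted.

Reasoning: v^2 = w^2 = \frac{5791}{900} since conjugation preserves the quadratic form; R = v + w = -\frac{39}{10} \gamma_{1} + \frac{351}{20} \gamma_{2} - \frac{273}{20} \gamma_{3} is then valid when invertible, keeping its own part and reversing (v - w)/2.
Answer: -\frac{39}{10} \gamma_{1} + \frac{351}{20} \gamma_{2} - \frac{273}{20} \gamma_{3}


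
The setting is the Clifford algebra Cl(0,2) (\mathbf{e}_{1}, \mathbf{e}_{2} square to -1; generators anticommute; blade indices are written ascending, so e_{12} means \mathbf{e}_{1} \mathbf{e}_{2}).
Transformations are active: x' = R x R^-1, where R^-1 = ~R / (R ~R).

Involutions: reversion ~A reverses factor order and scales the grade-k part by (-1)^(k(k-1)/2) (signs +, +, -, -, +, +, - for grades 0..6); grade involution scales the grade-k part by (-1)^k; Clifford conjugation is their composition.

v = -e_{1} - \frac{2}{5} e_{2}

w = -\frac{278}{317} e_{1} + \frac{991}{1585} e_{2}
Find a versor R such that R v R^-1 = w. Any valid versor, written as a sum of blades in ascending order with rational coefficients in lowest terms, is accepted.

Key observation: q(v) = q(w) = -\frac{29}{25} (sandwiches preserve the norm), so R = v + w = -\frac{595}{317} e_{1} + \frac{357}{1585} e_{2} works whenever it is invertible — the component of v along it is kept and (v - w)/2 reverses, sending v to w.
Answer: -\frac{595}{317} e_{1} + \frac{357}{1585} e_{2}


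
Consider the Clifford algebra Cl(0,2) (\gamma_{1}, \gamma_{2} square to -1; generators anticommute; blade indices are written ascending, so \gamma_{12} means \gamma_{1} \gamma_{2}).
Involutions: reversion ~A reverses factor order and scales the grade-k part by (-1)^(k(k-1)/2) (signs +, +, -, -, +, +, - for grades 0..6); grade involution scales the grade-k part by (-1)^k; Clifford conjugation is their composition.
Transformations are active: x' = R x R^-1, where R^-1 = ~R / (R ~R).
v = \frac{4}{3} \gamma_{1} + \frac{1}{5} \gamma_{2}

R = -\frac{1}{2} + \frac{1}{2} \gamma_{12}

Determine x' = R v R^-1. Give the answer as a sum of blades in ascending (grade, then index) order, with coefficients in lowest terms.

~R = -\frac{1}{2} - \frac{1}{2} \gamma_{12}, and R ~R = \frac{1}{2}, so R^-1 = ~R / (\frac{1}{2}).
R v = -\frac{23}{30} \gamma_{1} + \frac{17}{30} \gamma_{2}
Answer: \frac{1}{5} \gamma_{1} - \frac{4}{3} \gamma_{2}


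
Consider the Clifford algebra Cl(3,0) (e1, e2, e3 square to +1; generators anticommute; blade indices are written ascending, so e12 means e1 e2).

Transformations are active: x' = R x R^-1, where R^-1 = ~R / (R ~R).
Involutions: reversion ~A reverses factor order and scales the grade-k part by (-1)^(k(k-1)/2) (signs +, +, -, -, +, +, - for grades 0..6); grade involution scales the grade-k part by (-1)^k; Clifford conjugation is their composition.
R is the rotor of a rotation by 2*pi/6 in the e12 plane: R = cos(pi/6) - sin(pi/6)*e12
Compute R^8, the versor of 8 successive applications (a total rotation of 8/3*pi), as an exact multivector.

Rotor phase runs at HALF the rotation angle; powers of one rotor simply add phase, so after 8 steps in e12 the phase is 8*pi/6 = 4*pi/3 and R^8 = cos(4*pi/3) - sin(4*pi/3)*e12.
cos(4*pi/3) = -1/2 and sin(4*pi/3) = -sqrt(3)/2, so R^8 = -1/2 + sqrt(3)/2*e12. The net rotation is 2/3*pi (after discarding 1 full turn, each of which contributes a factor -1 to the rotor); the rotor keeps the half-angle phase exactly.
Answer: -1/2 + sqrt(3)/2*e12


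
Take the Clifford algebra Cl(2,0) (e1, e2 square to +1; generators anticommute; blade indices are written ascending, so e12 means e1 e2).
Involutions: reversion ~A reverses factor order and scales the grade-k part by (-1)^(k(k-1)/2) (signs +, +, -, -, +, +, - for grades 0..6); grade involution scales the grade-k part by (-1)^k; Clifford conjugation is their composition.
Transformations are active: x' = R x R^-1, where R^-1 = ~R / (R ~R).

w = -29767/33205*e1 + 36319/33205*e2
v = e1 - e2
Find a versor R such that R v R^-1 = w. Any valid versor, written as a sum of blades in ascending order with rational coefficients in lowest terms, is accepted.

The midline construction: v and w both square to 2, so reflecting in their sum 3438/33205*e1 + 3114/33205*e2 exchanges them.
Answer: 3438/33205*e1 + 3114/33205*e2


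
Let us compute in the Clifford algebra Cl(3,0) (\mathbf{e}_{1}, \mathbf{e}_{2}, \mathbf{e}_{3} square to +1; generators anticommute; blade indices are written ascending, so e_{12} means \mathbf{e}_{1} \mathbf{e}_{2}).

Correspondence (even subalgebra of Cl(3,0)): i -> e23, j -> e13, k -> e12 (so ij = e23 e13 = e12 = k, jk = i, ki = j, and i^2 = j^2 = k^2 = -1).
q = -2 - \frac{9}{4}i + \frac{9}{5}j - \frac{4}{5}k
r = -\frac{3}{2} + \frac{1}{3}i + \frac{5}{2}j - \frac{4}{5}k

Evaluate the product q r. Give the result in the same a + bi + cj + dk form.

In blades: q = -2 - \frac{4}{5} e_{12} + \frac{9}{5} e_{13} - \frac{9}{4} e_{23}, r = -\frac{3}{2} - \frac{4}{5} e_{12} + \frac{5}{2} e_{13} + \frac{1}{3} e_{23}.
Distribute q over r term by term (generator squares from the signature, products reordered to ascending indices): (-2)*r = 3 + \frac{8}{5} e_{12} - 5 e_{13} - \frac{2}{3} e_{23}; (-\frac{4}{5} e_{12})*r = -\frac{16}{25} + \frac{6}{5} e_{12} - \frac{4}{15} e_{13} + 2 e_{23}; (\frac{9}{5} e_{13})*r = -\frac{9}{2} - \frac{3}{5} e_{12} - \frac{27}{10} e_{13} - \frac{36}{25} e_{23}; (-\frac{9}{4} e_{23})*r = \frac{3}{4} - \frac{45}{8} e_{12} - \frac{9}{5} e_{13} + \frac{27}{8} e_{23}.
Sum: -\frac{139}{100} - \frac{137}{40} e_{12} - \frac{293}{30} e_{13} + \frac{1961}{600} e_{23}; translating back through the correspondence:
Answer: -\frac{139}{100} + \frac{1961}{600}i - \frac{293}{30}j - \frac{137}{40}k


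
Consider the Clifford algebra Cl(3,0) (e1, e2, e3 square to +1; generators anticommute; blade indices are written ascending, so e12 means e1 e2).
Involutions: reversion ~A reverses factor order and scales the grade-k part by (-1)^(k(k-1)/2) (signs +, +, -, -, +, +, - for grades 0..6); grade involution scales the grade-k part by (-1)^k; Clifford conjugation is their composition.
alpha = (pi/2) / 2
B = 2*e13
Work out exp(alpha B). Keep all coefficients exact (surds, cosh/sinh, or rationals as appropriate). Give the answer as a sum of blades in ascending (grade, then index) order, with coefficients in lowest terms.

B^2 = (2)^2*(e13)^2 = 4*(-1) = -4 (a basis 2-blade squares to minus the product of its generators' squares).
B^2 = -4 — B^2 < 0, so the exponential closes trigonometrically: l = 2, alpha*l = pi/2, so exp(alpha B) = cos(pi/2) + (sin(pi/2)/2)*B = 0 + (1/2)*B.
Answer: e13


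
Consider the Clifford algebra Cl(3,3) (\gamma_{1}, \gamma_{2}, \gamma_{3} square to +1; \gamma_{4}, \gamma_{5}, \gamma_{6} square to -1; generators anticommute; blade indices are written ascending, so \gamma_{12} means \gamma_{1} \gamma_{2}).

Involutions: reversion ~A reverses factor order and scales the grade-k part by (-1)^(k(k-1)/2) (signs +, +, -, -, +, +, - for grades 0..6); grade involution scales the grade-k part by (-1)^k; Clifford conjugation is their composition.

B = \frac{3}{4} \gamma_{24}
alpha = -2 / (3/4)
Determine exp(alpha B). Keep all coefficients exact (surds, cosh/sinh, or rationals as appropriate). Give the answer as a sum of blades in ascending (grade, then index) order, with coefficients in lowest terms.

B^2 = (\frac{3}{4})^2*(\gamma_{24})^2 = \frac{9}{16}*(+1) = \frac{9}{16} (a basis 2-blade squares to minus the product of its generators' squares).
B^2 = \frac{9}{16} — a positive square means the series sums to a boost: l = \frac{3}{4}, alpha*l = -2, so exp(alpha B) = cosh(-2) + (sinh(-2)/(\frac{3}{4}))*B = \cosh{\left(2 \right)} + (- \frac{4 \sinh{\left(2 \right)}}{3})*B.
Answer: \cosh{\left(2 \right)} - \sinh{\left(2 \right)} \gamma_{24}


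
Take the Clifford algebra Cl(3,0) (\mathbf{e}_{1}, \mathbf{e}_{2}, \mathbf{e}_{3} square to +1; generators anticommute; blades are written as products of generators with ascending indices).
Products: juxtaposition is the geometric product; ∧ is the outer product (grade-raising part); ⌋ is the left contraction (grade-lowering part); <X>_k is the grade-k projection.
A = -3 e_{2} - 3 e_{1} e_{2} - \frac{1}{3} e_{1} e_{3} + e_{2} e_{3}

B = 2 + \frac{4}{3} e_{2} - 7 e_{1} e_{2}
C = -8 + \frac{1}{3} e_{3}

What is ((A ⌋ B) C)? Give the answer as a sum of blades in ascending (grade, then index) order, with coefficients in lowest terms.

step 1: -25 - 21 e_{1}
step 2: 200 + 168 e_{1} - \frac{25}{3} e_{3} - 7 e_{1} e_{3}
Answer: 200 + 168 e_{1} - \frac{25}{3} e_{3} - 7 e_{1} e_{3}


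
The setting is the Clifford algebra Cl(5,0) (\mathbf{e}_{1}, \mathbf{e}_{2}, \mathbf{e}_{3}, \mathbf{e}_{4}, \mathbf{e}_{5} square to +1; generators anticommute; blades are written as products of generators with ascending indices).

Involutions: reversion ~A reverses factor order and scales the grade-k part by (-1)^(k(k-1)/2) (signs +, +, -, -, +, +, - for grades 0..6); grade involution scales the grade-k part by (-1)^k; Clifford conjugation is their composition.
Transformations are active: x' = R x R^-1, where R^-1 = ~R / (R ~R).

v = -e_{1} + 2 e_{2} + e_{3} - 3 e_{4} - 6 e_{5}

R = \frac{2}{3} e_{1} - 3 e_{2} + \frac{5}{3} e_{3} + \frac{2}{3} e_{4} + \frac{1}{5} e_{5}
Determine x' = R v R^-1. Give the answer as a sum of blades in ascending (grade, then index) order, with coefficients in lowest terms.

~R = \frac{2}{3} e_{1} - 3 e_{2} + \frac{5}{3} e_{3} + \frac{2}{3} e_{4} + \frac{1}{5} e_{5}, and R ~R = \frac{953}{75}, so R^-1 = ~R / (\frac{953}{75}).
R v = -\frac{41}{5} - \frac{5}{3} e_{1} e_{2} + \frac{7}{3} e_{1} e_{3} - \frac{4}{3} e_{1} e_{4} - \frac{19}{5} e_{1} e_{5} - \frac{19}{3} e_{2} e_{3} + \frac{23}{3} e_{2} e_{4} + \frac{88}{5} e_{2} e_{5} - \frac{17}{3} e_{3} e_{4} - \frac{51}{5} e_{3} e_{5} - \frac{17}{5} e_{4} e_{5}
Answer: \frac{133}{953} e_{1} + \frac{1784}{953} e_{2} - \frac{3003}{953} e_{3} + \frac{2039}{953} e_{4} + \frac{5472}{953} e_{5}


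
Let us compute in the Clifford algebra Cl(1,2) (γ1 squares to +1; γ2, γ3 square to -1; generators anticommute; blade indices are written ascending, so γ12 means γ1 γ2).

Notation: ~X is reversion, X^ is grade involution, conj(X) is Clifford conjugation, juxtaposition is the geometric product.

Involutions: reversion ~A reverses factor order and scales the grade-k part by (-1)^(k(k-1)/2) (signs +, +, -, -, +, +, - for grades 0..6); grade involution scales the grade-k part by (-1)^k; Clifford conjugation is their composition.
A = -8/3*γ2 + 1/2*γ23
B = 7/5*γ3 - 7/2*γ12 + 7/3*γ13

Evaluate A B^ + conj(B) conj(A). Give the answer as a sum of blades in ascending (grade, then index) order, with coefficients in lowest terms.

first term: 28/3*γ1 + 7/10*γ2 - 7/6*γ12 - 7/4*γ13 + 56/15*γ23 + 56/9*γ123
second term: -28/3*γ1 + 7/10*γ2 + 7/6*γ12 + 7/4*γ13 + 56/15*γ23 + 56/9*γ123
Answer: 7/5*γ2 + 112/15*γ23 + 112/9*γ123


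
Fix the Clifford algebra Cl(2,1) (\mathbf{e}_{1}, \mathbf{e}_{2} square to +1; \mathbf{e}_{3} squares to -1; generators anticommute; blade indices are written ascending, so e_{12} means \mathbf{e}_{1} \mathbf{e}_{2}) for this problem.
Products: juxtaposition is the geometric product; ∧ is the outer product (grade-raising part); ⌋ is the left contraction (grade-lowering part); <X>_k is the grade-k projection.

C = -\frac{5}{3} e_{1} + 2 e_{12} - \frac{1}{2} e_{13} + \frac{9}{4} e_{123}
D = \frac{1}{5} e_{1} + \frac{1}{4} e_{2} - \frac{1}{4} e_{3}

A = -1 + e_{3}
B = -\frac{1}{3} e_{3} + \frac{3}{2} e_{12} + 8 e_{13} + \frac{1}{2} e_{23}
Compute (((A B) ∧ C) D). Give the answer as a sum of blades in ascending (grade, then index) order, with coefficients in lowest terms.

step 1: \frac{1}{3} + 8 e_{1} + \frac{1}{2} e_{2} + \frac{1}{3} e_{3} - \frac{3}{2} e_{12} - 8 e_{13} - \frac{1}{2} e_{23} + \frac{3}{2} e_{123}
step 2: -\frac{5}{9} e_{1} + \frac{3}{2} e_{12} + \frac{7}{18} e_{13} + \frac{5}{2} e_{123}
step 3: -\frac{1}{9} + \frac{17}{36} e_{1} - \frac{3}{10} e_{2} - \frac{7}{90} e_{3} + \frac{35}{72} e_{12} - \frac{35}{72} e_{13} + \frac{1}{2} e_{23} - \frac{17}{36} e_{123}
Answer: -\frac{1}{9} + \frac{17}{36} e_{1} - \frac{3}{10} e_{2} - \frac{7}{90} e_{3} + \frac{35}{72} e_{12} - \frac{35}{72} e_{13} + \frac{1}{2} e_{23} - \frac{17}{36} e_{123}


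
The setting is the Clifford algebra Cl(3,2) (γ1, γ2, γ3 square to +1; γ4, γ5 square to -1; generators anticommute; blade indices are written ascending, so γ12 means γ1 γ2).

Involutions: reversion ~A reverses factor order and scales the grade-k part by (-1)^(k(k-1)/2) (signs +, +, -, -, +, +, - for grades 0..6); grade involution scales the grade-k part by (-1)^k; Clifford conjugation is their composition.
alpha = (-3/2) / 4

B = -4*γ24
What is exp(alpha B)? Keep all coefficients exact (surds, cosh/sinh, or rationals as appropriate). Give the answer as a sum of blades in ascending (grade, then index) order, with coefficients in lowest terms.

B^2 = (-4)^2*(γ24)^2 = 16*(+1) = 16 (a basis 2-blade squares to minus the product of its generators' squares).
B^2 = 16 — B^2 > 0, so the exponential closes hyperbolically: l = 4, alpha*l = -3/2, so exp(alpha B) = cosh(-3/2) + (sinh(-3/2)/4)*B = cosh(3/2) + (-sinh(3/2)/4)*B.
Answer: cosh(3/2) + sinh(3/2)*γ24


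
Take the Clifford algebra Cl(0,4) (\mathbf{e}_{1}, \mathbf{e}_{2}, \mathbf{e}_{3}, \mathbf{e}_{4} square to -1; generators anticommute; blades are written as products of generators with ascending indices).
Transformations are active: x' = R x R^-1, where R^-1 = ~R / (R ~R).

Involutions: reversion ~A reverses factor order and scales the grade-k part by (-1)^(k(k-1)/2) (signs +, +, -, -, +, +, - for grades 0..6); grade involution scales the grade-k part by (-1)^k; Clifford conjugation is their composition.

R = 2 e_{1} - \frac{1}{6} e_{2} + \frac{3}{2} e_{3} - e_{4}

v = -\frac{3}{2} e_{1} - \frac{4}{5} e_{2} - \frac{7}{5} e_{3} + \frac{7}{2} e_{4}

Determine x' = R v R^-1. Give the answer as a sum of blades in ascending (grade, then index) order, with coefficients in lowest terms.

~R = 2 e_{1} - \frac{1}{6} e_{2} + \frac{3}{2} e_{3} - e_{4}, and R ~R = -\frac{131}{18}, so R^-1 = ~R / (-\frac{131}{18}).
R v = \frac{127}{15} - \frac{37}{20} e_{1} e_{2} - \frac{11}{20} e_{1} e_{3} + \frac{11}{2} e_{1} e_{4} + \frac{43}{30} e_{2} e_{3} - \frac{83}{60} e_{2} e_{4} + \frac{77}{20} e_{3} e_{4}
Answer: -\frac{4131}{1310} e_{1} + \frac{778}{655} e_{2} - \frac{1369}{655} e_{3} - \frac{1537}{1310} e_{4}


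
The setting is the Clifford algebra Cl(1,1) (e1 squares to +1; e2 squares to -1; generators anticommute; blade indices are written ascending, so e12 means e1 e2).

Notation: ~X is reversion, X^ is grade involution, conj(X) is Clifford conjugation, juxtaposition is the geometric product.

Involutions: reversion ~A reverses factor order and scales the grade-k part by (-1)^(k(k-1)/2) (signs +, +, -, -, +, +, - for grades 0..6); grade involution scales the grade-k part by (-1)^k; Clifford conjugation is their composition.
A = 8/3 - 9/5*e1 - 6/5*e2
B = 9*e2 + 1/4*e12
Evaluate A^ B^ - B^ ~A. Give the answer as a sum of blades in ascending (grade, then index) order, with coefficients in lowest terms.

first term: 54/5 + 3/10*e1 - 471/20*e2 - 233/15*e12
second term: -54/5 + 3/10*e1 - 471/20*e2 - 233/15*e12
Answer: 108/5


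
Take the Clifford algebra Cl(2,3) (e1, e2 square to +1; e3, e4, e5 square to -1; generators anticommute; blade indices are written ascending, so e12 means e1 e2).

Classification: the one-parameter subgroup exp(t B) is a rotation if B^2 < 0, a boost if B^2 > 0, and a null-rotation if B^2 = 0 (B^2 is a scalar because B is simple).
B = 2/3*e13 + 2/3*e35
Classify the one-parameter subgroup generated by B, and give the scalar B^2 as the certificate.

B^2 term by term: the squares give (2/3)^2*(e13)^2 + (2/3)^2*(e35)^2 = 4/9*(+1) + 4/9*(-1) = 0 (each basis 2-blade squares to minus the product of its generators' squares); cross terms between blades sharing an index anticommute and cancel. So B^2 = 0.
Answer: null-rotation, certificate B^2 = 0. Why this suffices: the scalar 0 survives any versor conjugation, so its sign alone determines the class however B is presented.


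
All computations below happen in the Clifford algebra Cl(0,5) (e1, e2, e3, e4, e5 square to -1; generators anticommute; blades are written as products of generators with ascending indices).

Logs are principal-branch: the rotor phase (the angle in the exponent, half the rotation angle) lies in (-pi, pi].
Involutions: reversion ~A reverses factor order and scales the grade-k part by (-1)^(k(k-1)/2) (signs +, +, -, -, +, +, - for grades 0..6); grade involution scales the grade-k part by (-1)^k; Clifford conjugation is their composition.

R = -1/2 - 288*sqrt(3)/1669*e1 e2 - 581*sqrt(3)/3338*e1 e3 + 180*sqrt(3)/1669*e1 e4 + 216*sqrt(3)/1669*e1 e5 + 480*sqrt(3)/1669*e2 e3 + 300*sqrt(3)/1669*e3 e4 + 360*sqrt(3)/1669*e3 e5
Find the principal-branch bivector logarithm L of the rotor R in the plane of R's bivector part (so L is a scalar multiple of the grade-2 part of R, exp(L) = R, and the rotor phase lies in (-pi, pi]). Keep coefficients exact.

The scalar part of R is -1/2, and that scalar determines the rotor phase on the principal branch; recovering the unit plane as bivector-part over sine of the phase gives L = phase * plane.
Concretely: cos(phase) = -1/2 gives phase = ±2*pi/3, and since phase/sin(phase) is even the sign is immaterial: L = (phase/sin(phase)) * <R>_2 = (4*sqrt(3)*pi/9) * <R>_2.
Answer: -384*pi/1669*e1 e2 - 1162*pi/5007*e1 e3 + 240*pi/1669*e1 e4 + 288*pi/1669*e1 e5 + 640*pi/1669*e2 e3 + 400*pi/1669*e3 e4 + 480*pi/1669*e3 e5


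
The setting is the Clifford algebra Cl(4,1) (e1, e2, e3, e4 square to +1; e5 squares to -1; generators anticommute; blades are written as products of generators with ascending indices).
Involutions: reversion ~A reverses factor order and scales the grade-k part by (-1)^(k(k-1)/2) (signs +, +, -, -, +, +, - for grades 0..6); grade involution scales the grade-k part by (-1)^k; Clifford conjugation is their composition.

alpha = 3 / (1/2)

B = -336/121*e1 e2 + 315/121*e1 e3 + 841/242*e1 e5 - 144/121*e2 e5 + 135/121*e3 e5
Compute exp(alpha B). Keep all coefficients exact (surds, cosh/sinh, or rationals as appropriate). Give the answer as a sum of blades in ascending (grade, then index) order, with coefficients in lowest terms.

B^2 term by term: the squares give (-336/121)^2*(e1 e2)^2 + (315/121)^2*(e1 e3)^2 + (841/242)^2*(e1 e5)^2 + (-144/121)^2*(e2 e5)^2 + (135/121)^2*(e3 e5)^2 = 112896/14641*(-1) + 99225/14641*(-1) + 707281/58564*(+1) + 20736/14641*(+1) + 18225/14641*(+1) = 1/4 (each basis 2-blade squares to minus the product of its generators' squares); cross terms between blades sharing an index anticommute and cancel; the commuting (index-disjoint) pairs give grade-4 terms 2*c*c'*(blade product), which cancel blade by blade — e1 e2 e3 e5: -90720/14641 + 90720/14641 = 0 — confirming B is simple. So B^2 = 1/4.
B^2 = 1/4 — hyperbolic case — the even/odd split gives cosh and sinh: l = 1/2, alpha*l = 3, so exp(alpha B) = cosh(3) + (sinh(3)/(1/2))*B = cosh(3) + (2*sinh(3))*B.
Answer: cosh(3) - 672*sinh(3)/121*e1 e2 + 630*sinh(3)/121*e1 e3 + 841*sinh(3)/121*e1 e5 - 288*sinh(3)/121*e2 e5 + 270*sinh(3)/121*e3 e5


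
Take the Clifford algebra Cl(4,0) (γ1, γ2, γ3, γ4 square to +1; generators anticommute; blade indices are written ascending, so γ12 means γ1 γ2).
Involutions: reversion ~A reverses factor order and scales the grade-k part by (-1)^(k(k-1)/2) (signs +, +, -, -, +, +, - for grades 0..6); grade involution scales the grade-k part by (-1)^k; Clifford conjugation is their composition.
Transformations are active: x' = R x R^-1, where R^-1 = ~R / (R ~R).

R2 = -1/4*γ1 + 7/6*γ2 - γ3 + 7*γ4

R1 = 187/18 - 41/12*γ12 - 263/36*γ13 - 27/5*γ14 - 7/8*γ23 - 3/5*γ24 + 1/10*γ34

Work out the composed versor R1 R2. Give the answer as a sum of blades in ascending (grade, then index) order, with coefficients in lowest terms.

Distribute over the terms of R2 (each basis-blade product reordered to ascending indices, repeated generators contracted through their squares):
R1 (-1/4*γ1) = -187/72*γ1 - 41/48*γ2 - 263/144*γ3 - 27/20*γ4 + 7/32*γ123 + 3/20*γ124 - 1/40*γ134
R1 (7/6*γ2) = -287/72*γ1 + 1309/108*γ2 + 49/48*γ3 + 7/10*γ4 + 1841/216*γ123 + 63/10*γ124 + 7/60*γ234
R1 (-γ3) = 263/36*γ1 + 7/8*γ2 - 187/18*γ3 + 1/10*γ4 + 41/12*γ123 - 27/5*γ134 - 3/5*γ234
R1 (7*γ4) = -189/5*γ1 - 21/5*γ2 + 7/10*γ3 + 1309/18*γ4 - 287/12*γ124 - 1841/36*γ134 - 49/8*γ234
Summing the partial products and collecting blades:
Answer: -3337/90*γ1 + 17153/2160*γ2 - 1889/180*γ3 + 12991/180*γ4 + 10505/864*γ123 - 262/15*γ124 - 20363/360*γ134 - 793/120*γ234


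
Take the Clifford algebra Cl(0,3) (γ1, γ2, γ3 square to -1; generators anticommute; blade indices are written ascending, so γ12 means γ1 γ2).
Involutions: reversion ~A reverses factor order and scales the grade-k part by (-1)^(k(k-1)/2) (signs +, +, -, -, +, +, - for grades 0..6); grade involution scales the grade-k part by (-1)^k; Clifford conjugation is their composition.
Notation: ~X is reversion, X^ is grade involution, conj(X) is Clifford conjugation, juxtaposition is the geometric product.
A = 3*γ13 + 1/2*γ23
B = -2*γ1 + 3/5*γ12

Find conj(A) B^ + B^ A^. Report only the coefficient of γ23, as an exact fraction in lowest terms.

first term: -6*γ3 - 3/10*γ13 + 9/5*γ23 - γ123
second term: -6*γ3 - 3/10*γ13 + 9/5*γ23 + γ123
Answer: 18/5


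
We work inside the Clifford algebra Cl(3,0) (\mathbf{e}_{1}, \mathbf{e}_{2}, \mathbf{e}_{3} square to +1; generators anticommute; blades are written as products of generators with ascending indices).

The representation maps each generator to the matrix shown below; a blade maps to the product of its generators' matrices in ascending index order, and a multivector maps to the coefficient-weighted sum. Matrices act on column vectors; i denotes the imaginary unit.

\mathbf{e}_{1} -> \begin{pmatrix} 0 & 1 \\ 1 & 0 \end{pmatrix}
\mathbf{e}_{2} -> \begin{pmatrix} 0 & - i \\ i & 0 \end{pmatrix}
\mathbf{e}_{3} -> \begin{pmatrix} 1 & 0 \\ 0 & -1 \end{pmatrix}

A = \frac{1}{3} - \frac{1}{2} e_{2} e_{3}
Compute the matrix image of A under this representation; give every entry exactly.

Bivector images (products of the table entries): rho(e_{2} e_{3}) = rho(\mathbf{e}_{2})rho(\mathbf{e}_{3}) = \begin{pmatrix} 0 & i \\ i & 0 \end{pmatrix}.
M = (\frac{1}{3})*1 + (-\frac{1}{2})*rho(e_{2} e_{3}), summed entrywise (1 is the identity matrix):
Answer: \begin{pmatrix} \frac{1}{3} & - \frac{i}{2} \\ - \frac{i}{2} & \frac{1}{3} \end{pmatrix}


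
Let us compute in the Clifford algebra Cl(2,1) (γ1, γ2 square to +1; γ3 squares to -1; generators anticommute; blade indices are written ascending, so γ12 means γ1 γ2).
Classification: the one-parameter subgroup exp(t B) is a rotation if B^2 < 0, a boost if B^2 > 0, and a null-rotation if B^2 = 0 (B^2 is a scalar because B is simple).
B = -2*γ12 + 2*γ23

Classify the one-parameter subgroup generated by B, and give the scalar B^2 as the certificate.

B^2 term by term: the squares give (-2)^2*(γ12)^2 + (2)^2*(γ23)^2 = 4*(-1) + 4*(+1) = 0 (each basis 2-blade squares to minus the product of its generators' squares); cross terms between blades sharing an index anticommute and cancel. So B^2 = 0.
Answer: null-rotation, certificate B^2 = 0. One invariant decides it: the square 0 survives every conjugation, and its sign is exactly the classification.


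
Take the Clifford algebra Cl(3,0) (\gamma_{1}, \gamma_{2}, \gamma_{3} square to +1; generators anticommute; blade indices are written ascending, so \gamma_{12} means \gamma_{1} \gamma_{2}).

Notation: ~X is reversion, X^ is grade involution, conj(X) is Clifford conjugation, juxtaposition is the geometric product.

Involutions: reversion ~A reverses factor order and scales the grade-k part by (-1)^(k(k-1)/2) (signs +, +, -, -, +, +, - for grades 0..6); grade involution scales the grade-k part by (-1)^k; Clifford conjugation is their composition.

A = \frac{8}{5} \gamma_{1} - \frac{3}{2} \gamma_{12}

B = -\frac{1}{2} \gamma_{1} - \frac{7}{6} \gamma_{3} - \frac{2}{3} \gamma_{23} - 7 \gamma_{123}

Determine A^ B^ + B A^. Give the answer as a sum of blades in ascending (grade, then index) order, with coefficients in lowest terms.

first term: -\frac{4}{5} + \frac{3}{4} \gamma_{2} + \frac{21}{2} \gamma_{3} - \frac{13}{15} \gamma_{13} - \frac{56}{5} \gamma_{23} - \frac{41}{60} \gamma_{123}
second term: \frac{4}{5} + \frac{3}{4} \gamma_{2} - \frac{21}{2} \gamma_{3} - \frac{43}{15} \gamma_{13} + \frac{56}{5} \gamma_{23} + \frac{169}{60} \gamma_{123}
Answer: \frac{3}{2} \gamma_{2} - \frac{56}{15} \gamma_{13} + \frac{32}{15} \gamma_{123}


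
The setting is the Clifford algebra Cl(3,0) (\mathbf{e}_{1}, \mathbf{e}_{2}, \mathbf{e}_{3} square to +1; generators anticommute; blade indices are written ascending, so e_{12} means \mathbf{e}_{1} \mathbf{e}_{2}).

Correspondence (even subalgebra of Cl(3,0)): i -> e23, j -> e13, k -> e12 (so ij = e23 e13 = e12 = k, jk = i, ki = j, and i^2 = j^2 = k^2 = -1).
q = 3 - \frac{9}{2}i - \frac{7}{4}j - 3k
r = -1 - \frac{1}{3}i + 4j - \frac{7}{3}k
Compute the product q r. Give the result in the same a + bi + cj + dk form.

In blades: q = 3 - 3 e_{12} - \frac{7}{4} e_{13} - \frac{9}{2} e_{23}, r = -1 - \frac{7}{3} e_{12} + 4 e_{13} - \frac{1}{3} e_{23}.
Distribute q over r term by term (generator squares from the signature, products reordered to ascending indices): (3)*r = -3 - 7 e_{12} + 12 e_{13} - e_{23}; (-3 e_{12})*r = -7 + 3 e_{12} + e_{13} + 12 e_{23}; (-\frac{7}{4} e_{13})*r = 7 - \frac{7}{12} e_{12} + \frac{7}{4} e_{13} + \frac{49}{12} e_{23}; (-\frac{9}{2} e_{23})*r = -\frac{3}{2} - 18 e_{12} - \frac{21}{2} e_{13} + \frac{9}{2} e_{23}.
Sum: -\frac{9}{2} - \frac{271}{12} e_{12} + \frac{17}{4} e_{13} + \frac{235}{12} e_{23}; translating back through the correspondence:
Answer: -\frac{9}{2} + \frac{235}{12}i + \frac{17}{4}j - \frac{271}{12}k
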